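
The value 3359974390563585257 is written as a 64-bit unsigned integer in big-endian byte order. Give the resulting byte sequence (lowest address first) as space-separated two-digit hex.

2E A1 06 E8 03 F3 BC E9

3359974390563585257 in hexadecimal, padded to 64 bits, is 0x2EA106E803F3BCE9.
Split into bytes (most-significant first): 2E A1 06 E8 03 F3 BC E9.
Big-endian stores the most-significant byte at the lowest address.
So the memory order matches the most-significant-first order: 2E A1 06 E8 03 F3 BC E9.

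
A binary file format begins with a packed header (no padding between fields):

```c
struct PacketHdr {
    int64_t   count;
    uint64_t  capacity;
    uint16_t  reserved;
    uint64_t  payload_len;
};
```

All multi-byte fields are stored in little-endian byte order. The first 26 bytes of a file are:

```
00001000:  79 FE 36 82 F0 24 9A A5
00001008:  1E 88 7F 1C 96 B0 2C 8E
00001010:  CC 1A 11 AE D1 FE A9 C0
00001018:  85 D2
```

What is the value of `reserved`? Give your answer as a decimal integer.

6860

`reserved` follows `count` (8 B), `capacity` (8 B), so it starts at offset 8 + 8 = 16 and occupies 2 bytes.
Bytes at offsets 16..17: CC 1A.
In little-endian order the low byte comes first in memory.
Reassemble most-significant byte first: 1A CC → 0x1ACC.
0x1ACC = 6860.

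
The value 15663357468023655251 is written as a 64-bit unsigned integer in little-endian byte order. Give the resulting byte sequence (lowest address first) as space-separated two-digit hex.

15663357468023655251 in hexadecimal, padded to 64 bits, is 0xD95F6CA10F830B53.
Split into bytes (most-significant first): D9 5F 6C A1 0F 83 0B 53.
Little-endian: lowest address holds the least-significant byte.
So at ascending addresses the bytes are 53 0B 83 0F A1 6C 5F D9.

53 0B 83 0F A1 6C 5F D9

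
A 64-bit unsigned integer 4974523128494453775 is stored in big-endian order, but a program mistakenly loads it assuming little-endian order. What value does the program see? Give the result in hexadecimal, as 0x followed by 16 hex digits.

0x0F74E0E06D0E0945

4974523128494453775 in 64-bit hexadecimal is 0x45090E6DE0E0740F.
Stored big-endian, the bytes at ascending addresses are 45 09 0E 6D E0 E0 74 0F.
Read back as little-endian, the first byte is least significant, giving 0x0F74E0E06D0E0945.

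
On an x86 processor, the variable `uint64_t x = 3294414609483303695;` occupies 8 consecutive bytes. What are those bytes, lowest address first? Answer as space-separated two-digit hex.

3294414609483303695 in hexadecimal, padded to 64 bits, is 0x2DB81CA1FD1C0B0F.
Split into bytes (most-significant first): 2D B8 1C A1 FD 1C 0B 0F.
Little-endian stores the least-significant byte at the lowest address.
So at ascending addresses the bytes are 0F 0B 1C FD A1 1C B8 2D.

0F 0B 1C FD A1 1C B8 2D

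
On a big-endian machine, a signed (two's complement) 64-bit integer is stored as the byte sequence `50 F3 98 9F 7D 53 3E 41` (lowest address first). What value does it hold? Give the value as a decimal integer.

5833173753144753729

In big-endian order the high byte comes first in memory.
The bytes are already most-significant first: 0x50F3989F7D533E41.
0x50F3989F7D533E41 = 5833173753144753729.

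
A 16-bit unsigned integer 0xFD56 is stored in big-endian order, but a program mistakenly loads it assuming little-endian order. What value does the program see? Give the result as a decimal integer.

Stored big-endian, the bytes at ascending addresses are FD 56.
Read back as little-endian, the first byte is least significant, giving 0x56FD.
0x56FD = 22269.

22269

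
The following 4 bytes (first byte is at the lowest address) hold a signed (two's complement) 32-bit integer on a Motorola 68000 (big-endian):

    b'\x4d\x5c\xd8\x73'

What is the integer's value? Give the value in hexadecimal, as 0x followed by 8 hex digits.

In big-endian order the high byte comes first in memory.
The bytes are already most-significant first: 0x4D5CD873.

0x4D5CD873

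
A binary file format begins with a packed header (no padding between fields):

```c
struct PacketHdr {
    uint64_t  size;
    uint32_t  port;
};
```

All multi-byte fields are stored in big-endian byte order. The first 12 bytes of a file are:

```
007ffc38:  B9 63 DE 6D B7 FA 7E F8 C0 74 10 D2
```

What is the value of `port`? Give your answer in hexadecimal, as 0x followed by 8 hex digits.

`port` follows `size` (8 bytes), so it starts at byte offset 8 and occupies 4 bytes.
Bytes at offsets 8..11: C0 74 10 D2.
Big-endian stores the most-significant byte at the lowest address.
The bytes are already most-significant first: 0xC07410D2.

0xC07410D2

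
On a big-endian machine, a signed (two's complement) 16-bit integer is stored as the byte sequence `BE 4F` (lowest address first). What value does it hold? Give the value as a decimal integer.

In big-endian order the high byte comes first in memory.
The bytes are already most-significant first: 0xBE4F.
Top bit is set, so as a signed 16-bit value this is 0xBE4F − 2^16 = -16817.

-16817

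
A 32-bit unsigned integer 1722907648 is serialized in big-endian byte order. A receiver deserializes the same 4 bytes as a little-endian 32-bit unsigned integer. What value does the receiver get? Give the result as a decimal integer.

1722907648 in 32-bit hexadecimal is 0x66B17C00.
Stored big-endian, the bytes at ascending addresses are 66 B1 7C 00.
Read back as little-endian, the first byte is least significant, giving 0x007CB166.
0x007CB166 = 8171878.

8171878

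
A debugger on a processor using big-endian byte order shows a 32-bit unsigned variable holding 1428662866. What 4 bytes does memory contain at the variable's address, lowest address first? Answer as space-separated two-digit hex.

55 27 AA 52

1428662866 in hexadecimal, padded to 32 bits, is 0x5527AA52.
Split into bytes (most-significant first): 55 27 AA 52.
In big-endian order the high byte comes first in memory.
So the memory order matches the most-significant-first order: 55 27 AA 52.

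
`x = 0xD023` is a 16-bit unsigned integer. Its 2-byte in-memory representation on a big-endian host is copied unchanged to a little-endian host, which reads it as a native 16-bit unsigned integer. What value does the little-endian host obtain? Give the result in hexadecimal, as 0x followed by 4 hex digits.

0x23D0

Stored big-endian, the bytes at ascending addresses are D0 23.
Read back as little-endian, the first byte is least significant, giving 0x23D0.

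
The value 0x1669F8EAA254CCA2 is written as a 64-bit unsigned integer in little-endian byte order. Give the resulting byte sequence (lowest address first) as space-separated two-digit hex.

Split into bytes (most-significant first): 16 69 F8 EA A2 54 CC A2.
Little-endian stores the least-significant byte at the lowest address.
So at ascending addresses the bytes are A2 CC 54 A2 EA F8 69 16.

A2 CC 54 A2 EA F8 69 16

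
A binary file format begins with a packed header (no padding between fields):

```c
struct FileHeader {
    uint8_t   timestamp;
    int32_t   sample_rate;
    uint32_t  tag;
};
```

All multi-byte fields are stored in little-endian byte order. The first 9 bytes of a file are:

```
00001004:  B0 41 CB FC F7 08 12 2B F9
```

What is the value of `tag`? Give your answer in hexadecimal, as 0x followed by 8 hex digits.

`tag` follows `timestamp` (1 B), `sample_rate` (4 B), so it starts at offset 1 + 4 = 5 and occupies 4 bytes.
Bytes at offsets 5..8: 08 12 2B F9.
Little-endian: lowest address holds the least-significant byte.
Reassemble most-significant byte first: F9 2B 12 08 → 0xF92B1208.

0xF92B1208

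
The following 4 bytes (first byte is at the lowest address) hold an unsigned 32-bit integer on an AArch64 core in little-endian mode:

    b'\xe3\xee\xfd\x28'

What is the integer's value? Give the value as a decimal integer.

687730403

In little-endian order the low byte comes first in memory.
Reassemble most-significant byte first: 28 FD EE E3 → 0x28FDEEE3.
0x28FDEEE3 = 687730403.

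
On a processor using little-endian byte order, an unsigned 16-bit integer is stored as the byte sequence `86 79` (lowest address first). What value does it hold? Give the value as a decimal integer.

In little-endian order the low byte comes first in memory.
Reassemble most-significant byte first: 79 86 → 0x7986.
0x7986 = 31110.

31110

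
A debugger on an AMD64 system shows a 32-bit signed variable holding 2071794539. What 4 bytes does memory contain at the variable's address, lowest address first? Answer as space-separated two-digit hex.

6B 13 7D 7B

2071794539 in hexadecimal, padded to 32 bits, is 0x7B7D136B.
Split into bytes (most-significant first): 7B 7D 13 6B.
In little-endian order the low byte comes first in memory.
So at ascending addresses the bytes are 6B 13 7D 7B.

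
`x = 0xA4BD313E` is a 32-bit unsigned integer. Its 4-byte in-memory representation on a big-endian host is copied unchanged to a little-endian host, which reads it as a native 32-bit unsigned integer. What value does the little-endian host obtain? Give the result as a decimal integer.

Stored big-endian, the bytes at ascending addresses are A4 BD 31 3E.
Read back as little-endian, the first byte is least significant, giving 0x3E31BDA4.
0x3E31BDA4 = 1043447204.

1043447204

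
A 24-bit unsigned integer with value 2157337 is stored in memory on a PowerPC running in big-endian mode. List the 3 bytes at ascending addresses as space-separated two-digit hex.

20 EB 19

2157337 in hexadecimal, padded to 24 bits, is 0x20EB19.
Split into bytes (most-significant first): 20 EB 19.
Big-endian stores the most-significant byte at the lowest address.
So the memory order matches the most-significant-first order: 20 EB 19.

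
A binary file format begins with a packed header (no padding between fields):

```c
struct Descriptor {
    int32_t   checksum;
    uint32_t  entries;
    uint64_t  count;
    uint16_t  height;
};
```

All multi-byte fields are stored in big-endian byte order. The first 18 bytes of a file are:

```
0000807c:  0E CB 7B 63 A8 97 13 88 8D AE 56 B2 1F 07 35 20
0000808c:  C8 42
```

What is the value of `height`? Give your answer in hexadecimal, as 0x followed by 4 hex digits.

`height` follows `checksum` (4 B), `entries` (4 B), `count` (8 B), so it starts at offset 4 + 4 + 8 = 16 and occupies 2 bytes.
Bytes at offsets 16..17: C8 42.
Big-endian stores the most-significant byte at the lowest address.
The bytes are already most-significant first: 0xC842.

0xC842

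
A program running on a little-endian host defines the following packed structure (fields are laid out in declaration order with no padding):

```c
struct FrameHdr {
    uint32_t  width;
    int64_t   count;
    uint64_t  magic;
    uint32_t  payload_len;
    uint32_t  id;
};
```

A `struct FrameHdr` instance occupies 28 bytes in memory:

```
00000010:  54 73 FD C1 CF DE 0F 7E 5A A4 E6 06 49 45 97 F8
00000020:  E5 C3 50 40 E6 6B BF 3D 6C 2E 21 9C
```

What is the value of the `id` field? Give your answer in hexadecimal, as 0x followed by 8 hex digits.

0x9C212E6C

`id` follows `width` (4 B), `count` (8 B), `magic` (8 B), `payload_len` (4 B), so it starts at offset 4 + 8 + 8 + 4 = 24 and occupies 4 bytes.
Bytes at offsets 24..27: 6C 2E 21 9C.
Little-endian stores the least-significant byte at the lowest address.
Reassemble most-significant byte first: 9C 21 2E 6C → 0x9C212E6C.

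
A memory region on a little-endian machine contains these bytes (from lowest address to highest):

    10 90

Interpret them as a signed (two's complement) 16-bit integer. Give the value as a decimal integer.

-28656

Little-endian: lowest address holds the least-significant byte.
Reassemble most-significant byte first: 90 10 → 0x9010.
Top bit is set, so as a signed 16-bit value this is 0x9010 − 2^16 = -28656.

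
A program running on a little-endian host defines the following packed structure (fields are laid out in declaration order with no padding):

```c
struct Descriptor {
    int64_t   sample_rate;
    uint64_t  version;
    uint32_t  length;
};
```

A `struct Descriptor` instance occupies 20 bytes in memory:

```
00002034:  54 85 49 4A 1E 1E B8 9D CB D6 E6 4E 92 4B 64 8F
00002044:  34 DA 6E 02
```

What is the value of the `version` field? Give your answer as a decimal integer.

`version` follows `sample_rate` (8 bytes), so it starts at byte offset 8 and occupies 8 bytes.
Bytes at offsets 8..15: CB D6 E6 4E 92 4B 64 8F.
Little-endian: lowest address holds the least-significant byte.
Reassemble most-significant byte first: 8F 64 4B 92 4E E6 D6 CB → 0x8F644B924EE6D6CB.
0x8F644B924EE6D6CB = 10332466536855819979.

10332466536855819979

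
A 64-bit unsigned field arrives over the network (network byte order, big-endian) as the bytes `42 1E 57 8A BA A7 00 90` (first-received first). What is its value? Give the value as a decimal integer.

In big-endian order the high byte comes first in memory.
The bytes are already most-significant first: 0x421E578ABAA70090.
0x421E578ABAA70090 = 4764341709153173648.

4764341709153173648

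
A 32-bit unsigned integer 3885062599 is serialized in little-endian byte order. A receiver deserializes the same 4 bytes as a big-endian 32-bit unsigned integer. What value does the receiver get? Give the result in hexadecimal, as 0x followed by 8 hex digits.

0xC75991E7

3885062599 in 32-bit hexadecimal is 0xE79159C7.
Stored little-endian, the bytes at ascending addresses are C7 59 91 E7.
Read back as big-endian, the last byte is least significant, giving 0xC75991E7.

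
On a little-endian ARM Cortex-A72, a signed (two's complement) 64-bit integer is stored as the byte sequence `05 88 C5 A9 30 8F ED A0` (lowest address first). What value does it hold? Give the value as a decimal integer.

-6850662018991159291

Little-endian: lowest address holds the least-significant byte.
Reassemble most-significant byte first: A0 ED 8F 30 A9 C5 88 05 → 0xA0ED8F30A9C58805.
Top bit is set, so as a signed 64-bit value this is 0xA0ED8F30A9C58805 − 2^64 = -6850662018991159291.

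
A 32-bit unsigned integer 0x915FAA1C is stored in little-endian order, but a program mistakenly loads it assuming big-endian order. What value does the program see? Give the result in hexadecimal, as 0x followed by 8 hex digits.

0x1CAA5F91

Stored little-endian, the bytes at ascending addresses are 1C AA 5F 91.
Read back as big-endian, the last byte is least significant, giving 0x1CAA5F91.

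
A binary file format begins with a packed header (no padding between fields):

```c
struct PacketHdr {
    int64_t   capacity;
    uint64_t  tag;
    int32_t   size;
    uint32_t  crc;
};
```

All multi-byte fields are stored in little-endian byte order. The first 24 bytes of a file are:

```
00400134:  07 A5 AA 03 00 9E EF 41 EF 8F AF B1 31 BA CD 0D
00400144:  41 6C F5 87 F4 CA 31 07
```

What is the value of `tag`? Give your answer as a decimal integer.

994655815315984367

`tag` follows `capacity` (8 bytes), so it starts at byte offset 8 and occupies 8 bytes.
Bytes at offsets 8..15: EF 8F AF B1 31 BA CD 0D.
Little-endian stores the least-significant byte at the lowest address.
Reassemble most-significant byte first: 0D CD BA 31 B1 AF 8F EF → 0x0DCDBA31B1AF8FEF.
0x0DCDBA31B1AF8FEF = 994655815315984367.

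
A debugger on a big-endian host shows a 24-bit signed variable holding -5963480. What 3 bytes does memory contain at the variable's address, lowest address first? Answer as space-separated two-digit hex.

A5 01 28

Two's complement of -5963480 in 24 bits: 5963480 = 0x5AFED8; invert → 0xA50127; add 1 → 0xA50128.
Split into bytes (most-significant first): A5 01 28.
Big-endian: lowest address holds the most-significant byte.
So the memory order matches the most-significant-first order: A5 01 28.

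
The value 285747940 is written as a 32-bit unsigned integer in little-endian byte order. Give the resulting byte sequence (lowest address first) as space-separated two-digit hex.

E4 2A 08 11

285747940 in hexadecimal, padded to 32 bits, is 0x11082AE4.
Split into bytes (most-significant first): 11 08 2A E4.
Little-endian: lowest address holds the least-significant byte.
So at ascending addresses the bytes are E4 2A 08 11.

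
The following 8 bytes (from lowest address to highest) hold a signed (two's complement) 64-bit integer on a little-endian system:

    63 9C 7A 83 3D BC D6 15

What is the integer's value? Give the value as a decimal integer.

Little-endian: lowest address holds the least-significant byte.
Reassemble most-significant byte first: 15 D6 BC 3D 83 7A 9C 63 → 0x15D6BC3D837A9C63.
0x15D6BC3D837A9C63 = 1573652092197444707.

1573652092197444707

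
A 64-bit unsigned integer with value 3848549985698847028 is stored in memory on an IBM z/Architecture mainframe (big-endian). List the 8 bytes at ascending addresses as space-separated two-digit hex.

3848549985698847028 in hexadecimal, padded to 64 bits, is 0x3568CBD24DEA1934.
Split into bytes (most-significant first): 35 68 CB D2 4D EA 19 34.
In big-endian order the high byte comes first in memory.
So the memory order matches the most-significant-first order: 35 68 CB D2 4D EA 19 34.

35 68 CB D2 4D EA 19 34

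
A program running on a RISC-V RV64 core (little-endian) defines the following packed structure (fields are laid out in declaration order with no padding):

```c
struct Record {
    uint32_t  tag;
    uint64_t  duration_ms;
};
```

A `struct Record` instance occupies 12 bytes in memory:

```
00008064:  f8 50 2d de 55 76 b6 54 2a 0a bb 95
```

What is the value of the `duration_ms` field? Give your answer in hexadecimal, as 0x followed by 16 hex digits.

`duration_ms` follows `tag` (4 bytes), so it starts at byte offset 4 and occupies 8 bytes.
Bytes at offsets 4..11: 55 76 B6 54 2A 0A BB 95.
Little-endian stores the least-significant byte at the lowest address.
Reassemble most-significant byte first: 95 BB 0A 2A 54 B6 76 55 → 0x95BB0A2A54B67655.

0x95BB0A2A54B67655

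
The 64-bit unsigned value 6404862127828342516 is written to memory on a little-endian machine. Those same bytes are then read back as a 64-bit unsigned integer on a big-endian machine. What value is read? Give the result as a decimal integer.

6404862127828342516 in 64-bit hexadecimal is 0x58E2A42BBC8F96F4.
Stored little-endian, the bytes at ascending addresses are F4 96 8F BC 2B A4 E2 58.
Read back as big-endian, the last byte is least significant, giving 0xF4968FBC2BA4E258.
0xF4968FBC2BA4E258 = 17624432230109864536.

17624432230109864536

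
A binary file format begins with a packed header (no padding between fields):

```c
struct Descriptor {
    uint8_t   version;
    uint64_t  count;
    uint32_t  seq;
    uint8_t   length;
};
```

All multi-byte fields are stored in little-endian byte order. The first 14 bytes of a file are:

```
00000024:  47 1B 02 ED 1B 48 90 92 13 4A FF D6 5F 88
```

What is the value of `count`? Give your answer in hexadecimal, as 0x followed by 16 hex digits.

`count` follows `version` (1 byte), so it starts at byte offset 1 and occupies 8 bytes.
Bytes at offsets 1..8: 1B 02 ED 1B 48 90 92 13.
In little-endian order the low byte comes first in memory.
Reassemble most-significant byte first: 13 92 90 48 1B ED 02 1B → 0x139290481BED021B.

0x139290481BED021B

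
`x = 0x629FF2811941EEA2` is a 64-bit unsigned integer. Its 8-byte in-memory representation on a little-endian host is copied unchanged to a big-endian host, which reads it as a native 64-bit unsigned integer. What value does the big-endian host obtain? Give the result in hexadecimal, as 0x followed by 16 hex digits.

0xA2EE411981F29F62

Stored little-endian, the bytes at ascending addresses are A2 EE 41 19 81 F2 9F 62.
Read back as big-endian, the last byte is least significant, giving 0xA2EE411981F29F62.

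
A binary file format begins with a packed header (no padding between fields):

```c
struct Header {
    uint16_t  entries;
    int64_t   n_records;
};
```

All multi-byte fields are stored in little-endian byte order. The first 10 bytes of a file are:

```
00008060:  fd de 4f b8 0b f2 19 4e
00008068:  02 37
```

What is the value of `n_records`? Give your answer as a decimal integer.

`n_records` follows `entries` (2 bytes), so it starts at byte offset 2 and occupies 8 bytes.
Bytes at offsets 2..9: 4F B8 0B F2 19 4E 02 37.
In little-endian order the low byte comes first in memory.
Reassemble most-significant byte first: 37 02 4E 19 F2 0B B8 4F → 0x37024E19F20BB84F.
0x37024E19F20BB84F = 3963816495381461071.

3963816495381461071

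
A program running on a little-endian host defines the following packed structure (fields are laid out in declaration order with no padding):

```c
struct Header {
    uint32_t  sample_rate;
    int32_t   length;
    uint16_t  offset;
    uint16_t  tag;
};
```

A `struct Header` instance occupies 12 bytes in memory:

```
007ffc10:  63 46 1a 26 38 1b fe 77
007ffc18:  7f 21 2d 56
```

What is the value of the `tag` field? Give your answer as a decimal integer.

`tag` follows `sample_rate` (4 B), `length` (4 B), `offset` (2 B), so it starts at offset 4 + 4 + 2 = 10 and occupies 2 bytes.
Bytes at offsets 10..11: 2D 56.
Little-endian stores the least-significant byte at the lowest address.
Reassemble most-significant byte first: 56 2D → 0x562D.
0x562D = 22061.

22061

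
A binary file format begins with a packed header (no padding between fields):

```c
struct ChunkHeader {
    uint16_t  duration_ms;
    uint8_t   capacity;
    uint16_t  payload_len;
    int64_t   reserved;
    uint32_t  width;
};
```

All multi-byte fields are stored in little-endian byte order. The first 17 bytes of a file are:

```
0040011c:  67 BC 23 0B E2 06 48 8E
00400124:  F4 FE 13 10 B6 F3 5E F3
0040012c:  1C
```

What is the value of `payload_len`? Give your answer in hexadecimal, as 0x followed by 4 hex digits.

`payload_len` follows `duration_ms` (2 B), `capacity` (1 B), so it starts at offset 2 + 1 = 3 and occupies 2 bytes.
Bytes at offsets 3..4: 0B E2.
Little-endian stores the least-significant byte at the lowest address.
Reassemble most-significant byte first: E2 0B → 0xE20B.

0xE20B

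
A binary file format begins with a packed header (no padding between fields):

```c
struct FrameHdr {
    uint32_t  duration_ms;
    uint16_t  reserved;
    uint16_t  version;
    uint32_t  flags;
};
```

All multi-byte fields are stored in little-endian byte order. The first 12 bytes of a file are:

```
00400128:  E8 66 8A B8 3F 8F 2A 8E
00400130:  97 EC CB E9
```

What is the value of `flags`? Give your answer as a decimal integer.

3922455703

`flags` follows `duration_ms` (4 B), `reserved` (2 B), `version` (2 B), so it starts at offset 4 + 2 + 2 = 8 and occupies 4 bytes.
Bytes at offsets 8..11: 97 EC CB E9.
Little-endian: lowest address holds the least-significant byte.
Reassemble most-significant byte first: E9 CB EC 97 → 0xE9CBEC97.
0xE9CBEC97 = 3922455703.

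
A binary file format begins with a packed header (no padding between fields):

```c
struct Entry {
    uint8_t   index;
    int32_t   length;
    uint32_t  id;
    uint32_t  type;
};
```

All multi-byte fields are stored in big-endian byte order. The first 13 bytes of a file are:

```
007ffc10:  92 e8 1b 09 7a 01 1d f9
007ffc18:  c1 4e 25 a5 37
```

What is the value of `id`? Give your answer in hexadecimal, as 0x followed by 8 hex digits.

0x011DF9C1

`id` follows `index` (1 B), `length` (4 B), so it starts at offset 1 + 4 = 5 and occupies 4 bytes.
Bytes at offsets 5..8: 01 1D F9 C1.
In big-endian order the high byte comes first in memory.
The bytes are already most-significant first: 0x011DF9C1.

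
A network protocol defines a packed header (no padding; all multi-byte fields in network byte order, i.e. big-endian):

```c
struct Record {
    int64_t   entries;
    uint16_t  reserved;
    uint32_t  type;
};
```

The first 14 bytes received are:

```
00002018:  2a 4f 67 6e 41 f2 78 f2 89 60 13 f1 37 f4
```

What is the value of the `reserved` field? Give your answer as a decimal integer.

`reserved` follows `entries` (8 bytes), so it starts at byte offset 8 and occupies 2 bytes.
Bytes at offsets 8..9: 89 60.
Big-endian: lowest address holds the most-significant byte.
The bytes are already most-significant first: 0x8960.
0x8960 = 35168.

35168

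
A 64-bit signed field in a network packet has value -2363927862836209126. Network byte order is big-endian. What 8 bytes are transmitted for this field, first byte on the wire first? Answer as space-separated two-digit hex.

Two's complement of -2363927862836209126 in 64 bits: 2363927862836209126 = 0x20CE5BDDDB0025E6; invert → 0xDF31A42224FFDA19; add 1 → 0xDF31A42224FFDA1A.
Split into bytes (most-significant first): DF 31 A4 22 24 FF DA 1A.
Big-endian: lowest address holds the most-significant byte.
So the memory order matches the most-significant-first order: DF 31 A4 22 24 FF DA 1A.

DF 31 A4 22 24 FF DA 1A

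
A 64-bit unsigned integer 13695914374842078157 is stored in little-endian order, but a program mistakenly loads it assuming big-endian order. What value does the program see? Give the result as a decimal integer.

14831374274319159742

13695914374842078157 in 64-bit hexadecimal is 0xBE11A98F52A0D3CD.
Stored little-endian, the bytes at ascending addresses are CD D3 A0 52 8F A9 11 BE.
Read back as big-endian, the last byte is least significant, giving 0xCDD3A0528FA911BE.
0xCDD3A0528FA911BE = 14831374274319159742.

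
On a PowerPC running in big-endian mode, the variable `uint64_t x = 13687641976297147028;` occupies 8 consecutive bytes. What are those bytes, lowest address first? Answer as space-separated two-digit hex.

13687641976297147028 in hexadecimal, padded to 64 bits, is 0xBDF445DB71EACA94.
Split into bytes (most-significant first): BD F4 45 DB 71 EA CA 94.
Big-endian: lowest address holds the most-significant byte.
So the memory order matches the most-significant-first order: BD F4 45 DB 71 EA CA 94.

BD F4 45 DB 71 EA CA 94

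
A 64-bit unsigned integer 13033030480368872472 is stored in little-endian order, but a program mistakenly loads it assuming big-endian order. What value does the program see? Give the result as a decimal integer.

13033030480368872472 in 64-bit hexadecimal is 0xB4DEA02B8139AC18.
Stored little-endian, the bytes at ascending addresses are 18 AC 39 81 2B A0 DE B4.
Read back as big-endian, the last byte is least significant, giving 0x18AC39812BA0DEB4.
0x18AC39812BA0DEB4 = 1777859179850030772.

1777859179850030772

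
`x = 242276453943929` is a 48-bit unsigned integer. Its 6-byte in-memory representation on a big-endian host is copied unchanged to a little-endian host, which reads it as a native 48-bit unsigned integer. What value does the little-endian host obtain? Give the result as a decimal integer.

133637796354524

242276453943929 in 48-bit hexadecimal is 0xDC5961F98A79.
Stored big-endian, the bytes at ascending addresses are DC 59 61 F9 8A 79.
Read back as little-endian, the first byte is least significant, giving 0x798AF96159DC.
0x798AF96159DC = 133637796354524.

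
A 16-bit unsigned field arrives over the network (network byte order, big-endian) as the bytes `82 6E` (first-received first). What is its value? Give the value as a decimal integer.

33390

In big-endian order the high byte comes first in memory.
The bytes are already most-significant first: 0x826E.
0x826E = 33390.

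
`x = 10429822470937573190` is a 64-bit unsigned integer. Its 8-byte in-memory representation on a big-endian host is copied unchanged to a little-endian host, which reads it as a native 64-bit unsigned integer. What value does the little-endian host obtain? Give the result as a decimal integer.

10429822470937573190 in 64-bit hexadecimal is 0x90BE2C471A9EF746.
Stored big-endian, the bytes at ascending addresses are 90 BE 2C 47 1A 9E F7 46.
Read back as little-endian, the first byte is least significant, giving 0x46F79E1A472CBE90.
0x46F79E1A472CBE90 = 5113729737602940560.

5113729737602940560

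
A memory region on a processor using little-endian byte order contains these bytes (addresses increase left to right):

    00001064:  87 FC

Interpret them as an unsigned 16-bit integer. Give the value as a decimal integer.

64647

In little-endian order the low byte comes first in memory.
Reassemble most-significant byte first: FC 87 → 0xFC87.
0xFC87 = 64647.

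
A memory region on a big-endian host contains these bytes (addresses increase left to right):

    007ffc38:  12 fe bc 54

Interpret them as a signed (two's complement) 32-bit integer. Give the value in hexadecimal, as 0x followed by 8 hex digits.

Big-endian stores the most-significant byte at the lowest address.
The bytes are already most-significant first: 0x12FEBC54.

0x12FEBC54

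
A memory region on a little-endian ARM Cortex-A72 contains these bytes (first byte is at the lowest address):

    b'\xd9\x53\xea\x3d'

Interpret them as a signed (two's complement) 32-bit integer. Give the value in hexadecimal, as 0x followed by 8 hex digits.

0x3DEA53D9

Little-endian: lowest address holds the least-significant byte.
Reassemble most-significant byte first: 3D EA 53 D9 → 0x3DEA53D9.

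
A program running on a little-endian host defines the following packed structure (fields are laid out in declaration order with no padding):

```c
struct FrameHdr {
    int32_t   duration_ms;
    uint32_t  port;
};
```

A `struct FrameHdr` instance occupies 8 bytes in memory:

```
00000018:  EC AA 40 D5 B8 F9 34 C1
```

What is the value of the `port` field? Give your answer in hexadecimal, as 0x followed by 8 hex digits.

`port` follows `duration_ms` (4 bytes), so it starts at byte offset 4 and occupies 4 bytes.
Bytes at offsets 4..7: B8 F9 34 C1.
In little-endian order the low byte comes first in memory.
Reassemble most-significant byte first: C1 34 F9 B8 → 0xC134F9B8.

0xC134F9B8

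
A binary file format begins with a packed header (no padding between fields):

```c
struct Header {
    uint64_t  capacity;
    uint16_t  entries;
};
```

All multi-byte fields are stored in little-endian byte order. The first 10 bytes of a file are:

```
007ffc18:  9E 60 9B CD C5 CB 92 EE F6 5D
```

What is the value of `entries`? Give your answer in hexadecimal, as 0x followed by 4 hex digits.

`entries` follows `capacity` (8 bytes), so it starts at byte offset 8 and occupies 2 bytes.
Bytes at offsets 8..9: F6 5D.
Little-endian stores the least-significant byte at the lowest address.
Reassemble most-significant byte first: 5D F6 → 0x5DF6.

0x5DF6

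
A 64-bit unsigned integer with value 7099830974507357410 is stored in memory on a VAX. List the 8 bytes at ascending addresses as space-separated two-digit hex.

7099830974507357410 in hexadecimal, padded to 64 bits, is 0x6287AAA7A0D394E2.
Split into bytes (most-significant first): 62 87 AA A7 A0 D3 94 E2.
Little-endian stores the least-significant byte at the lowest address.
So at ascending addresses the bytes are E2 94 D3 A0 A7 AA 87 62.

E2 94 D3 A0 A7 AA 87 62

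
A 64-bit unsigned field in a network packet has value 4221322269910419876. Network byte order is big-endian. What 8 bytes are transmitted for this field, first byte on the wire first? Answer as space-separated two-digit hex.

3A 95 26 3D 2C 74 C9 A4

4221322269910419876 in hexadecimal, padded to 64 bits, is 0x3A95263D2C74C9A4.
Split into bytes (most-significant first): 3A 95 26 3D 2C 74 C9 A4.
Big-endian stores the most-significant byte at the lowest address.
So the memory order matches the most-significant-first order: 3A 95 26 3D 2C 74 C9 A4.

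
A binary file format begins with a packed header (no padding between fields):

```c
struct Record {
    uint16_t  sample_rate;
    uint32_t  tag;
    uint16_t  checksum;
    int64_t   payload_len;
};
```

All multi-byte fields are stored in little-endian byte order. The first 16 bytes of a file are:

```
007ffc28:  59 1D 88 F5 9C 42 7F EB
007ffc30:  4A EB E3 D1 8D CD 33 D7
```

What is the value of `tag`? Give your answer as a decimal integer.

`tag` follows `sample_rate` (2 bytes), so it starts at byte offset 2 and occupies 4 bytes.
Bytes at offsets 2..5: 88 F5 9C 42.
Little-endian: lowest address holds the least-significant byte.
Reassemble most-significant byte first: 42 9C F5 88 → 0x429CF588.
0x429CF588 = 1117582728.

1117582728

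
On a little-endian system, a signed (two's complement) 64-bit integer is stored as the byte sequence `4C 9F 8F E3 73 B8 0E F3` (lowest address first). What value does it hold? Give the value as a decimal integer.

-932605264940523700

In little-endian order the low byte comes first in memory.
Reassemble most-significant byte first: F3 0E B8 73 E3 8F 9F 4C → 0xF30EB873E38F9F4C.
Top bit is set, so as a signed 64-bit value this is 0xF30EB873E38F9F4C − 2^64 = -932605264940523700.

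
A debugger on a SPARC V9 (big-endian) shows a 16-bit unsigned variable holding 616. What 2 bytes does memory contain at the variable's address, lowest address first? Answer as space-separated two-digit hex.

616 in hexadecimal, padded to 16 bits, is 0x0268.
Split into bytes (most-significant first): 02 68.
Big-endian stores the most-significant byte at the lowest address.
So the memory order matches the most-significant-first order: 02 68.

02 68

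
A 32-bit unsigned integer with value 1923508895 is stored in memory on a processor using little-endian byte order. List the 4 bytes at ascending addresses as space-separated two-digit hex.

1923508895 in hexadecimal, padded to 32 bits, is 0x72A66A9F.
Split into bytes (most-significant first): 72 A6 6A 9F.
Little-endian stores the least-significant byte at the lowest address.
So at ascending addresses the bytes are 9F 6A A6 72.

9F 6A A6 72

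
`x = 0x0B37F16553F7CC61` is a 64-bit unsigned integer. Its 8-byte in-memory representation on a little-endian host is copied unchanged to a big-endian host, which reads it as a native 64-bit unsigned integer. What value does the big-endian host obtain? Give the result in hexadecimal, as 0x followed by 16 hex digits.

0x61CCF75365F1370B

Stored little-endian, the bytes at ascending addresses are 61 CC F7 53 65 F1 37 0B.
Read back as big-endian, the last byte is least significant, giving 0x61CCF75365F1370B.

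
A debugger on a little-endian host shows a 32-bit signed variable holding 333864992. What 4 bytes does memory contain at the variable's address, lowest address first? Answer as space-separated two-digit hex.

333864992 in hexadecimal, padded to 32 bits, is 0x13E66020.
Split into bytes (most-significant first): 13 E6 60 20.
Little-endian: lowest address holds the least-significant byte.
So at ascending addresses the bytes are 20 60 E6 13.

20 60 E6 13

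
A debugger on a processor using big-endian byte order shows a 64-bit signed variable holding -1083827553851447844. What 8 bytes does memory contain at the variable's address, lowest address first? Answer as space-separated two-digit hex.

F0 F5 78 95 06 E7 65 DC

Two's complement of -1083827553851447844 in 64 bits: 1083827553851447844 = 0x0F0A876AF9189A24; invert → 0xF0F5789506E765DB; add 1 → 0xF0F5789506E765DC.
Split into bytes (most-significant first): F0 F5 78 95 06 E7 65 DC.
Big-endian stores the most-significant byte at the lowest address.
So the memory order matches the most-significant-first order: F0 F5 78 95 06 E7 65 DC.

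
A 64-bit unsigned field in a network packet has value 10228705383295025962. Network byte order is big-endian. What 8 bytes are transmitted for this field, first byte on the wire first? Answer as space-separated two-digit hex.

10228705383295025962 in hexadecimal, padded to 64 bits, is 0x8DF3A95A236D032A.
Split into bytes (most-significant first): 8D F3 A9 5A 23 6D 03 2A.
Big-endian stores the most-significant byte at the lowest address.
So the memory order matches the most-significant-first order: 8D F3 A9 5A 23 6D 03 2A.

8D F3 A9 5A 23 6D 03 2A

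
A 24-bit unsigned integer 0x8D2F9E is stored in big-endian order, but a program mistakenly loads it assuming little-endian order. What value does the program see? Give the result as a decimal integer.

10366861

Stored big-endian, the bytes at ascending addresses are 8D 2F 9E.
Read back as little-endian, the first byte is least significant, giving 0x9E2F8D.
0x9E2F8D = 10366861.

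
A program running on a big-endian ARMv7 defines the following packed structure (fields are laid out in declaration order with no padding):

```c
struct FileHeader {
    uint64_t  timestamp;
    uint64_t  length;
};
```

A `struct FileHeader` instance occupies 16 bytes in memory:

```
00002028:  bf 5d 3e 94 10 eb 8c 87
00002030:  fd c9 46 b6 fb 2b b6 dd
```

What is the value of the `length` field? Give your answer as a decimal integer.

`length` follows `timestamp` (8 bytes), so it starts at byte offset 8 and occupies 8 bytes.
Bytes at offsets 8..15: FD C9 46 B6 FB 2B B6 DD.
Big-endian stores the most-significant byte at the lowest address.
The bytes are already most-significant first: 0xFDC946B6FB2BB6DD.
0xFDC946B6FB2BB6DD = 18287225513626547933.

18287225513626547933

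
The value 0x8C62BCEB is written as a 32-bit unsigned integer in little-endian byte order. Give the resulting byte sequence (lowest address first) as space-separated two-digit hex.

EB BC 62 8C

Split into bytes (most-significant first): 8C 62 BC EB.
Little-endian stores the least-significant byte at the lowest address.
So at ascending addresses the bytes are EB BC 62 8C.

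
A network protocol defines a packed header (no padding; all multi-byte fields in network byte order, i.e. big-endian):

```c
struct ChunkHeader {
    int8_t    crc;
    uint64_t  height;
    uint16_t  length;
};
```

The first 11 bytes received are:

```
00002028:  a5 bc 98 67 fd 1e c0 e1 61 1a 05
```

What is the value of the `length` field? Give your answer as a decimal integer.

6661

`length` follows `crc` (1 B), `height` (8 B), so it starts at offset 1 + 8 = 9 and occupies 2 bytes.
Bytes at offsets 9..10: 1A 05.
Big-endian stores the most-significant byte at the lowest address.
The bytes are already most-significant first: 0x1A05.
0x1A05 = 6661.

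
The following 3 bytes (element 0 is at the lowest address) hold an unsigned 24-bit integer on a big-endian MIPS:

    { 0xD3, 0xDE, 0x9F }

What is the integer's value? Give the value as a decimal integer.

Big-endian: lowest address holds the most-significant byte.
The bytes are already most-significant first: 0xD3DE9F.
0xD3DE9F = 13885087.

13885087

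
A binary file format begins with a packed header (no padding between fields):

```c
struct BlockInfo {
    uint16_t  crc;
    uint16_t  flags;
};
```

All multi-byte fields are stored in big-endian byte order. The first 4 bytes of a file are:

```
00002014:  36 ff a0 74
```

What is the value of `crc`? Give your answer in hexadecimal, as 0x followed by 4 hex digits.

0x36FF

`crc` is the first field, at byte offset 0, occupying 2 bytes.
Bytes at offsets 0..1: 36 FF.
In big-endian order the high byte comes first in memory.
The bytes are already most-significant first: 0x36FF.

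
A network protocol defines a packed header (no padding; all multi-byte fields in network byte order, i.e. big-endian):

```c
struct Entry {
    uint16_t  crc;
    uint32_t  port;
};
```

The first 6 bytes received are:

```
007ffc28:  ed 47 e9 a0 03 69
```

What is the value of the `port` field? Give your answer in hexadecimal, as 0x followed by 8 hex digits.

`port` follows `crc` (2 bytes), so it starts at byte offset 2 and occupies 4 bytes.
Bytes at offsets 2..5: E9 A0 03 69.
In big-endian order the high byte comes first in memory.
The bytes are already most-significant first: 0xE9A00369.

0xE9A00369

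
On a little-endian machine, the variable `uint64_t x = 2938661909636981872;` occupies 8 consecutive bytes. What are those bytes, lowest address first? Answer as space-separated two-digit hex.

70 24 E2 E6 6F 39 C8 28

2938661909636981872 in hexadecimal, padded to 64 bits, is 0x28C8396FE6E22470.
Split into bytes (most-significant first): 28 C8 39 6F E6 E2 24 70.
Little-endian: lowest address holds the least-significant byte.
So at ascending addresses the bytes are 70 24 E2 E6 6F 39 C8 28.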